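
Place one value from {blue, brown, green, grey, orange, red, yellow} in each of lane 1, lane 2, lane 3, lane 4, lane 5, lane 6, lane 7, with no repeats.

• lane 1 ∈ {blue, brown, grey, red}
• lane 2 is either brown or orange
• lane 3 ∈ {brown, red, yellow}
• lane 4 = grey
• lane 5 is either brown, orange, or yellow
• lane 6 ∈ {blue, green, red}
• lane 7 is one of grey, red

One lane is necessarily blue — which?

lane 1

lane 4's domain is down to {grey}, so lane 4 = grey. Remove grey from lane 1, lane 7.
That leaves lane 7 = red. Eliminate red elsewhere: lane 1, lane 3, lane 6.
The 5 still-open variables together cover exactly {blue, brown, green, orange, yellow} — 5 values for 5 variables — and green appears only in lane 6's list, so lane 6 = green.
The 4 still-open variables draw from only 4 values {blue, brown, orange, yellow}, so each is used; only lane 1 can be blue, hence lane 1 = blue.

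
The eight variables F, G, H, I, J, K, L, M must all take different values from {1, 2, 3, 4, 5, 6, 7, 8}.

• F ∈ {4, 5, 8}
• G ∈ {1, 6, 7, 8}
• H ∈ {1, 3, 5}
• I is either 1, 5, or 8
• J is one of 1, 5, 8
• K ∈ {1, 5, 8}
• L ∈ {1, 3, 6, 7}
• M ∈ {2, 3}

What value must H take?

3

Among the 8 variables, 2 fits only M (and all 8 values in {1, 2, 3, 4, 5, 6, 7, 8} must be used), so M = 2.
The 7 still-open variables together cover exactly {1, 3, 4, 5, 6, 7, 8} — 7 values for 7 variables — and 4 appears only in F's list, so F = 4.
The 3 variables I, J, K are confined to {1, 5, 8}, which locks those values in; drop them from G, H, L.
So H = 3.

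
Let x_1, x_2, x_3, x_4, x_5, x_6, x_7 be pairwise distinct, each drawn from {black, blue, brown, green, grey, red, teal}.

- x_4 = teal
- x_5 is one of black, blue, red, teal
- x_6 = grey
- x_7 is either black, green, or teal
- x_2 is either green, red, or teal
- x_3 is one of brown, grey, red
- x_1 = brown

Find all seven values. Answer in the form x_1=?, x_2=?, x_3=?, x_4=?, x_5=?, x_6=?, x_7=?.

x_1's domain is down to {brown}, so x_1 = brown. Strike brown from x_3.
x_4 has just one choice, so x_4 = teal. Strike teal from x_2, x_5, x_7.
That leaves x_6 = grey. Eliminate grey elsewhere: x_3.
x_3 must be red (only option left). Eliminate red elsewhere: x_2, x_5.
x_2 must be green (only option left). Strike green from x_7.
x_7's domain is down to {black}, so x_7 = black. So x_5 can't be black.
That leaves x_5 = blue.

x_1=brown, x_2=green, x_3=red, x_4=teal, x_5=blue, x_6=grey, x_7=black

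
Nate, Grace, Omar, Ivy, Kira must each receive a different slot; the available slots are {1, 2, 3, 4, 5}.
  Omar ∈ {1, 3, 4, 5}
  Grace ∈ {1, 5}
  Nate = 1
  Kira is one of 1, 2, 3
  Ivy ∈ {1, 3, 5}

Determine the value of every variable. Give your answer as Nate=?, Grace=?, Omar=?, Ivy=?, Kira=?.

Nate has just one choice, so Nate = 1. Remove 1 from Grace, Omar, Ivy, Kira.
That leaves Grace = 5. Strike 5 from Omar, Ivy.
That leaves Ivy = 3. Remove 3 from Omar, Kira.
That leaves Kira = 2.
That leaves Omar = 4.

Nate=1, Grace=5, Omar=4, Ivy=3, Kira=2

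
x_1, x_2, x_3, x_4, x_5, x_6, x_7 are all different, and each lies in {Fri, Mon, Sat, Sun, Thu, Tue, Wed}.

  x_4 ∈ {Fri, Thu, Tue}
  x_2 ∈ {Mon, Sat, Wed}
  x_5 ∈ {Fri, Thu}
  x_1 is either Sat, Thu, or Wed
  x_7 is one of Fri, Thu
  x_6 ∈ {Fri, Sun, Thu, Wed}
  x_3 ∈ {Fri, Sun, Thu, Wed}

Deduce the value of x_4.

Tue

The 7 variables draw from only 7 values {Fri, Mon, Sat, Sun, Thu, Tue, Wed}, so each is used; only x_2 can be Mon, hence x_2 = Mon.
The 6 still-open variables draw from only 6 values {Fri, Sat, Sun, Thu, Tue, Wed}, so each is used; only x_1 can be Sat, hence x_1 = Sat.
Among the 5 still-open variables, Tue fits only x_4 (and all 5 values in {Fri, Sun, Thu, Tue, Wed} must be used), so x_4 = Tue.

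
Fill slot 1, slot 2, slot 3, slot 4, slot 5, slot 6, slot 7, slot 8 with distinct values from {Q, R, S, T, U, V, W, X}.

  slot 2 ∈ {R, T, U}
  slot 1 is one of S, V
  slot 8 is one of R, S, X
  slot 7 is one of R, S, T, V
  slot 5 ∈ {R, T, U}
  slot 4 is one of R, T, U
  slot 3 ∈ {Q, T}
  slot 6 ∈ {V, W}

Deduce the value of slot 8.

X

The 8 variables together cover exactly {Q, R, S, T, U, V, W, X} — 8 values for 8 variables — and Q appears only in slot 3's list, so slot 3 = Q.
Among the 7 still-open variables, W fits only slot 6 (and all 7 values in {R, S, T, U, V, W, X} must be used), so slot 6 = W.
The 6 still-open variables draw from only 6 values {R, S, T, U, V, X}, so each is used; only slot 8 can be X, hence slot 8 = X.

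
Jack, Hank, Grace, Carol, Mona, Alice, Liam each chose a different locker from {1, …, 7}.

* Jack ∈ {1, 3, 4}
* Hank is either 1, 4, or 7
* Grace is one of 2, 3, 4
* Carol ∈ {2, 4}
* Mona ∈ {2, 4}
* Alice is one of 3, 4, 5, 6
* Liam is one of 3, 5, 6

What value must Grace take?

3

Among the 7 variables, 7 fits only Hank (and all 7 values in {1, 2, 3, 4, 5, 6, 7} must be used), so Hank = 7.
The 6 still-open variables together cover exactly {1, 2, 3, 4, 5, 6} — 6 values for 6 variables — and 1 appears only in Jack's list, so Jack = 1.
Carol and Mona between them cover only {2, 4} — a naked pair. Remove those values from Grace, Alice.
So Grace = 3.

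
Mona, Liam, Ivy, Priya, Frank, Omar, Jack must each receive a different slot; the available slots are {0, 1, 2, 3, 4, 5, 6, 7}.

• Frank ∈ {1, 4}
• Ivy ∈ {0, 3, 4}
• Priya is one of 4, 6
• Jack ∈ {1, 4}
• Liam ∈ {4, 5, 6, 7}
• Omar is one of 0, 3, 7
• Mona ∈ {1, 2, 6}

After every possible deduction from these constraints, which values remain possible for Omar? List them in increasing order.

0, 3, 7

Frank and Jack between them cover only {1, 4} — a naked pair. Remove those values from Mona, Liam, Ivy, Priya.
That leaves Priya = 6. Strike 6 from Mona, Liam.
That leaves Mona = 2.
No further eliminations apply; Omar can still be any of 0, 3, 7.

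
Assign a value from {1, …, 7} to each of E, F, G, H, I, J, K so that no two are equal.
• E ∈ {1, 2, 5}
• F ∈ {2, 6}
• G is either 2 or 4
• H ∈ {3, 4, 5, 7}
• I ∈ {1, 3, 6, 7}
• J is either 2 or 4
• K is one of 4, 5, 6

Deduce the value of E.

1

G and J share exactly the 2 values {2, 4}; by pigeonhole those values go to them, so strike 2, 4 from E, F, H, K.
F has just one choice, so F = 6. Eliminate 6 elsewhere: I, K.
That leaves K = 5. Strike 5 from E, H.
So E = 1.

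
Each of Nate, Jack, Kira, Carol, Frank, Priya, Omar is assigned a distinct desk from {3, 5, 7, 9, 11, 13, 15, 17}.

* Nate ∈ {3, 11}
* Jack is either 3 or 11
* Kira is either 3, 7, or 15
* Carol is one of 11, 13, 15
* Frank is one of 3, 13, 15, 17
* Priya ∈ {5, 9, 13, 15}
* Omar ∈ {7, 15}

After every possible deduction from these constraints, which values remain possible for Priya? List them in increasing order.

Nate and Jack share exactly the 2 values {3, 11}; by pigeonhole those values go to them, so strike 3, 11 from Kira, Carol, Frank.
The 2 variables Kira and Omar are confined to {7, 15}, which locks those values in; drop them from Carol, Frank, Priya.
That leaves Carol = 13. So Frank, Priya can't be 13.
That leaves Frank = 17.
No further eliminations apply; Priya can still be any of 5, 9.

5, 9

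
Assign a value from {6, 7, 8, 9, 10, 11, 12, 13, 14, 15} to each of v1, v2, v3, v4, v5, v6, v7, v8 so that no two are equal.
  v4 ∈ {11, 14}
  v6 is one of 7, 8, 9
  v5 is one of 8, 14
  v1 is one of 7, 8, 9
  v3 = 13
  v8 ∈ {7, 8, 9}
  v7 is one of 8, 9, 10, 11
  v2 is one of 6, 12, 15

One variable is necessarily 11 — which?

v3 has just one choice, so v3 = 13.
v1, v6, v8 between them cover only {7, 8, 9} — a naked triple. Remove those values from v5, v7.
v5 has just one choice, so v5 = 14. So v4 can't be 14.
So 11 goes to v4.

v4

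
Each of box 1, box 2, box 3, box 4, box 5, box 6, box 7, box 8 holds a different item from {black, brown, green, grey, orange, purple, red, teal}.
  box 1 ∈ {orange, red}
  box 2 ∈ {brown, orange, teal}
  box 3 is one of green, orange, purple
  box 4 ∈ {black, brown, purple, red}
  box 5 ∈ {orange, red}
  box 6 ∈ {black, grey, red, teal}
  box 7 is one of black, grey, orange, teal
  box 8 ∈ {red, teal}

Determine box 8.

The 8 variables together cover exactly {black, brown, green, grey, orange, purple, red, teal} — 8 values for 8 variables — and green appears only in box 3's list, so box 3 = green.
The 7 still-open variables together cover exactly {black, brown, grey, orange, purple, red, teal} — 7 values for 7 variables — and purple appears only in box 4's list, so box 4 = purple.
The 6 still-open variables together cover exactly {black, brown, grey, orange, red, teal} — 6 values for 6 variables — and brown appears only in box 2's list, so box 2 = brown.
box 1 and box 5 share exactly the 2 values {orange, red}; by pigeonhole those values go to them, so strike orange, red from box 6, box 7, box 8.
So box 8 = teal.

teal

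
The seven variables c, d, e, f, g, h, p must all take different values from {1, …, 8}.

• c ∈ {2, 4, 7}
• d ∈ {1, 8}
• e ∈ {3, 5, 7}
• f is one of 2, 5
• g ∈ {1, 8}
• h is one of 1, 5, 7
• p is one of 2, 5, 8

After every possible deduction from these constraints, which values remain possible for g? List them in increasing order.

1, 8

The 7 variables draw from only 7 values {1, 2, 3, 4, 5, 7, 8}, so each is used; only e can be 3, hence e = 3.
The 6 still-open variables draw from only 6 values {1, 2, 4, 5, 7, 8}, so each is used; only c can be 4, hence c = 4.
Among the 5 still-open variables, 7 fits only h (and all 5 values in {1, 2, 5, 7, 8} must be used), so h = 7.
d and g share exactly the 2 values {1, 8}; by pigeonhole those values go to them, so strike 1, 8 from p.
No further eliminations apply; g can still be any of 1, 8.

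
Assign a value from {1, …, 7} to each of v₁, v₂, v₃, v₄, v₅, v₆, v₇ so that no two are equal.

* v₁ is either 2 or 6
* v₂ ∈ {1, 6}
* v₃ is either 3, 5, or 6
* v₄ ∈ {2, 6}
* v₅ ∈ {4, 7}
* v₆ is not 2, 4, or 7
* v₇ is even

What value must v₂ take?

1

The 7 variables together cover exactly {1, 2, 3, 4, 5, 6, 7} — 7 values for 7 variables — and 7 appears only in v₅'s list, so v₅ = 7.
Among the 6 still-open variables, 4 fits only v₇ (and all 6 values in {1, 2, 3, 4, 5, 6} must be used), so v₇ = 4.
v₁ and v₄ between them cover only {2, 6} — a naked pair. Remove those values from v₂, v₃, v₆.
So v₂ = 1.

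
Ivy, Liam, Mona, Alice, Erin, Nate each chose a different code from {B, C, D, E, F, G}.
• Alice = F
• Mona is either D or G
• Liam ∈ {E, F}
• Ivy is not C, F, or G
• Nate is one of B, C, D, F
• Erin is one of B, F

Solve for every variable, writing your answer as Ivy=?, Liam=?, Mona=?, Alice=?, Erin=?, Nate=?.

Alice has just one choice, so Alice = F. Strike F from Liam, Erin, Nate.
Erin's domain is down to {B}, so Erin = B. So Ivy, Nate can't be B.
That leaves Liam = E. Strike E from Ivy.
That leaves Ivy = D. Remove D from Mona, Nate.
Mona has just one choice, so Mona = G.
Nate has just one choice, so Nate = C.

Ivy=D, Liam=E, Mona=G, Alice=F, Erin=B, Nate=C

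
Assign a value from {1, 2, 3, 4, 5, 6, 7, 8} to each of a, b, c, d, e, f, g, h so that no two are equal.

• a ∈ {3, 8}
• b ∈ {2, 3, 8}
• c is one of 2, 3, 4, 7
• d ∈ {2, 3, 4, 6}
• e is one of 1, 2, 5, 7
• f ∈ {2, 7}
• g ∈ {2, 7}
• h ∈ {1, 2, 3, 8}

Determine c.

4

The 8 variables together cover exactly {1, 2, 3, 4, 5, 6, 7, 8} — 8 values for 8 variables — and 5 appears only in e's list, so e = 5.
Among the 7 still-open variables, 1 fits only h (and all 7 values in {1, 2, 3, 4, 6, 7, 8} must be used), so h = 1.
The 6 still-open variables together cover exactly {2, 3, 4, 6, 7, 8} — 6 values for 6 variables — and 6 appears only in d's list, so d = 6.
Among the 5 still-open variables, 4 fits only c (and all 5 values in {2, 3, 4, 7, 8} must be used), so c = 4.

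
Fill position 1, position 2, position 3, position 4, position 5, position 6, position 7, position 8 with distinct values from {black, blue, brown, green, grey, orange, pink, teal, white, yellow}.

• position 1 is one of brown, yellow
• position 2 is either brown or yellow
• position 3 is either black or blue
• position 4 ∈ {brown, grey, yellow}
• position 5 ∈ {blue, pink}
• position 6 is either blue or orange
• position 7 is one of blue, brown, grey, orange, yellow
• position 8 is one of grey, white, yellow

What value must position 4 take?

grey

The 8 variables draw from only 8 values {black, blue, brown, grey, orange, pink, white, yellow}, so each is used; only position 3 can be black, hence position 3 = black.
The 7 still-open variables together cover exactly {blue, brown, grey, orange, pink, white, yellow} — 7 values for 7 variables — and pink appears only in position 5's list, so position 5 = pink.
The 6 still-open variables draw from only 6 values {blue, brown, grey, orange, white, yellow}, so each is used; only position 8 can be white, hence position 8 = white.
position 1 and position 2 share exactly the 2 values {brown, yellow}; by pigeonhole those values go to them, so strike brown, yellow from position 4, position 7.
So position 4 = grey.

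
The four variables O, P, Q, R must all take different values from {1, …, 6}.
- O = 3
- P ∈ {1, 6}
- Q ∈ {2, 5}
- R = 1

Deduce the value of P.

O's domain is down to {3}, so O = 3.
That leaves R = 1. So P can't be 1.
So P = 6.

6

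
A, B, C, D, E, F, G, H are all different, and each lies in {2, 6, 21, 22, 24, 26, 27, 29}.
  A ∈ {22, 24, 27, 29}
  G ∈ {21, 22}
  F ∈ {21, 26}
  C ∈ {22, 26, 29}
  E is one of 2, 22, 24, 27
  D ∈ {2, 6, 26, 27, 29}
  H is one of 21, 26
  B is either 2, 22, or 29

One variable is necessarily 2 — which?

B

The 8 variables together cover exactly {2, 6, 21, 22, 24, 26, 27, 29} — 8 values for 8 variables — and 6 appears only in D's list, so D = 6.
F and H between them cover only {21, 26} — a naked pair. Remove those values from C, G.
That leaves G = 22. So A, B, C, E can't be 22.
C's domain is down to {29}, so C = 29. Remove 29 from A, B.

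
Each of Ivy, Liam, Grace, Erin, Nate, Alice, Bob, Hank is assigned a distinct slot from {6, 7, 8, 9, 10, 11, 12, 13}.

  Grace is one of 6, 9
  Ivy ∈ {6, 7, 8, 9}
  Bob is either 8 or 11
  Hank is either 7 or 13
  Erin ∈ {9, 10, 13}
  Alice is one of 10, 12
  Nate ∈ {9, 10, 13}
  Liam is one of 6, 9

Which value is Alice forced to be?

12

Among the 8 variables, 11 fits only Bob (and all 8 values in {6, 7, 8, 9, 10, 11, 12, 13} must be used), so Bob = 11.
The 7 still-open variables draw from only 7 values {6, 7, 8, 9, 10, 12, 13}, so each is used; only Ivy can be 8, hence Ivy = 8.
The 6 still-open variables draw from only 6 values {6, 7, 9, 10, 12, 13}, so each is used; only Hank can be 7, hence Hank = 7.
The 5 still-open variables draw from only 5 values {6, 9, 10, 12, 13}, so each is used; only Alice can be 12, hence Alice = 12.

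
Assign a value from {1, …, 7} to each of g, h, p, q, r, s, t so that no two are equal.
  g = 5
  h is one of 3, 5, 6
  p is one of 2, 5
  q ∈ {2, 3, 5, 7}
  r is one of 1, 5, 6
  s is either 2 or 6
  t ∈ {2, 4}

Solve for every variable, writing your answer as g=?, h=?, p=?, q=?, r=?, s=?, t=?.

g=5, h=3, p=2, q=7, r=1, s=6, t=4

g has just one choice, so g = 5. Eliminate 5 elsewhere: h, p, q, r.
p has just one choice, so p = 2. So q, s, t can't be 2.
s must be 6 (only option left). So h, r can't be 6.
That leaves t = 4.
That leaves h = 3. Strike 3 from q.
q must be 7 (only option left).
r must be 1 (only option left).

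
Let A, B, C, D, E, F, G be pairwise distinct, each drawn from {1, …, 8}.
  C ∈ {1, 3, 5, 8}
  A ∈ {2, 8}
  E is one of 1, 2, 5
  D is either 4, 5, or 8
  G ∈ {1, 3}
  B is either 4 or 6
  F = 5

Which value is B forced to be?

F must be 5 (only option left). So C, D, E can't be 5.
The 6 still-open variables together cover exactly {1, 2, 3, 4, 6, 8} — 6 values for 6 variables — and 6 appears only in B's list, so B = 6.

6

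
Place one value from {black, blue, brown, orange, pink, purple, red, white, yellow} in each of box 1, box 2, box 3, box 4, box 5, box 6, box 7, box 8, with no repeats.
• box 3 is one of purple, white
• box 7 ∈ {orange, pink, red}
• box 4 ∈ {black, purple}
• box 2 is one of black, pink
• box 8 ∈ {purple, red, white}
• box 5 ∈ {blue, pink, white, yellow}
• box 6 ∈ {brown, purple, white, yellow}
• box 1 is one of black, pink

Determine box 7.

orange

box 1 and box 2 share exactly the 2 values {black, pink}; by pigeonhole those values go to them, so strike black, pink from box 4, box 5, box 7.
That leaves box 4 = purple. Eliminate purple elsewhere: box 3, box 6, box 8.
box 3 must be white (only option left). So box 5, box 6, box 8 can't be white.
box 8 has just one choice, so box 8 = red. So box 7 can't be red.
So box 7 = orange.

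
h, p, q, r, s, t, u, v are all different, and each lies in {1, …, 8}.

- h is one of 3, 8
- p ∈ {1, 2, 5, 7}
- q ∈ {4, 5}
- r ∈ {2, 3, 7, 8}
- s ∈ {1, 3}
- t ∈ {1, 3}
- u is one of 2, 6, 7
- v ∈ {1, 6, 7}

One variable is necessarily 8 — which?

The 8 variables draw from only 8 values {1, 2, 3, 4, 5, 6, 7, 8}, so each is used; only q can be 4, hence q = 4.
Among the 7 still-open variables, 5 fits only p (and all 7 values in {1, 2, 3, 5, 6, 7, 8} must be used), so p = 5.
s and t between them cover only {1, 3} — a naked pair. Remove those values from h, r, v.
So 8 goes to h.

h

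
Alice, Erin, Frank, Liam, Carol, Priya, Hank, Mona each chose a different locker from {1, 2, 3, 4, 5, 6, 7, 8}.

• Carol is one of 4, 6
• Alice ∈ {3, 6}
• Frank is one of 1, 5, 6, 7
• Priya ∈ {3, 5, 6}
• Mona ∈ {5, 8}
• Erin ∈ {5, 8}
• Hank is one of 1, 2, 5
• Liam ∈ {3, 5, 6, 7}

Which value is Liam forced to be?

Among the 8 variables, 2 fits only Hank (and all 8 values in {1, 2, 3, 4, 5, 6, 7, 8} must be used), so Hank = 2.
The 7 still-open variables draw from only 7 values {1, 3, 4, 5, 6, 7, 8}, so each is used; only Frank can be 1, hence Frank = 1.
Among the 6 still-open variables, 4 fits only Carol (and all 6 values in {3, 4, 5, 6, 7, 8} must be used), so Carol = 4.
Among the 5 still-open variables, 7 fits only Liam (and all 5 values in {3, 5, 6, 7, 8} must be used), so Liam = 7.

7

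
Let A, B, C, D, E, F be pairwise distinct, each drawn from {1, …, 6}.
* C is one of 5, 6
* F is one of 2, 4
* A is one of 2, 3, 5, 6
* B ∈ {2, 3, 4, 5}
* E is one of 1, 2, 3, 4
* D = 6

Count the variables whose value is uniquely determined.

3

D's domain is down to {6}, so D = 6. So A, C can't be 6.
C's domain is down to {5}, so C = 5. Eliminate 5 elsewhere: A, B.
Among the 4 still-open variables, 1 fits only E (and all 4 values in {1, 2, 3, 4} must be used), so E = 1.
Determined: C=5, D=6, E=1. The other variables each still have more than one consistent value. That makes 3.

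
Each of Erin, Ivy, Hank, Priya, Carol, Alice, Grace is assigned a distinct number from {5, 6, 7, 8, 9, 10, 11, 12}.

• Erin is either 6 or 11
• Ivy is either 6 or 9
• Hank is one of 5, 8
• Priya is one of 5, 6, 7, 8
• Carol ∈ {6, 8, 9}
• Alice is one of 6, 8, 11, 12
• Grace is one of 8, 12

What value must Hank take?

5

The 7 variables draw from only 7 values {5, 6, 7, 8, 9, 11, 12}, so each is used; only Priya can be 7, hence Priya = 7.
Among the 6 still-open variables, 5 fits only Hank (and all 6 values in {5, 6, 8, 9, 11, 12} must be used), so Hank = 5.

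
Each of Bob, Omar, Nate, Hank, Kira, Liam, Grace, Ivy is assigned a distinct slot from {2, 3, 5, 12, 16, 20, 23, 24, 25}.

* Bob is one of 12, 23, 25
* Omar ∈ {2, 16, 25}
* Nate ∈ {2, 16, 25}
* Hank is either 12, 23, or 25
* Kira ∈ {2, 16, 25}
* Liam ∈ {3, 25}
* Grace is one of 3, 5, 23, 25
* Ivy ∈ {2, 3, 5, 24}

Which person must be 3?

The 8 variables together cover exactly {2, 3, 5, 12, 16, 23, 24, 25} — 8 values for 8 variables — and 24 appears only in Ivy's list, so Ivy = 24.
Among the 7 still-open variables, 5 fits only Grace (and all 7 values in {2, 3, 5, 12, 16, 23, 25} must be used), so Grace = 5.
The 6 still-open variables draw from only 6 values {2, 3, 12, 16, 23, 25}, so each is used; only Liam can be 3, hence Liam = 3.

Liam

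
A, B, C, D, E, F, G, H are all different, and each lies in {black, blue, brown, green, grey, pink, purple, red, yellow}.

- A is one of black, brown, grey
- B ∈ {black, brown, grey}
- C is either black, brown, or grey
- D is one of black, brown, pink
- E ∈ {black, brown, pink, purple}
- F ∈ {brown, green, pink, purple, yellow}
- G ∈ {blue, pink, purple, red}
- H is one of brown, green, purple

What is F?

The 3 variables A, B, C are confined to {black, brown, grey}, which locks those values in; drop them from D, E, F, H.
That leaves D = pink. So E, F, G can't be pink.
E's domain is down to {purple}, so E = purple. Remove purple from F, G, H.
H has just one choice, so H = green. Eliminate green elsewhere: F.
So F = yellow.

yellow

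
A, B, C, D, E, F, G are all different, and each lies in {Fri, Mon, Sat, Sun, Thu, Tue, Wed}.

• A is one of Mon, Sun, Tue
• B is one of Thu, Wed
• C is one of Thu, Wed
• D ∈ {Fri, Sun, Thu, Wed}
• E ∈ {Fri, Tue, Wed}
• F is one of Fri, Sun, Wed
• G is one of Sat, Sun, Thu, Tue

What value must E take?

Tue

The 7 variables together cover exactly {Fri, Mon, Sat, Sun, Thu, Tue, Wed} — 7 values for 7 variables — and Mon appears only in A's list, so A = Mon.
The 6 still-open variables draw from only 6 values {Fri, Sat, Sun, Thu, Tue, Wed}, so each is used; only G can be Sat, hence G = Sat.
Among the 5 still-open variables, Tue fits only E (and all 5 values in {Fri, Sun, Thu, Tue, Wed} must be used), so E = Tue.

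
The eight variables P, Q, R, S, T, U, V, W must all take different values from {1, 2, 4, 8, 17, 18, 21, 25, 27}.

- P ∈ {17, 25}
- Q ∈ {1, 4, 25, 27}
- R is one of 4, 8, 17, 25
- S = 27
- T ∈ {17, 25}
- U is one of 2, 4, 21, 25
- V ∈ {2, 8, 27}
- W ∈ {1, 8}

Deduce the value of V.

2

S must be 27 (only option left). Remove 27 from Q, V.
Among the 7 still-open variables, 21 fits only U (and all 7 values in {1, 2, 4, 8, 17, 21, 25} must be used), so U = 21.
The 6 still-open variables draw from only 6 values {1, 2, 4, 8, 17, 25}, so each is used; only V can be 2, hence V = 2.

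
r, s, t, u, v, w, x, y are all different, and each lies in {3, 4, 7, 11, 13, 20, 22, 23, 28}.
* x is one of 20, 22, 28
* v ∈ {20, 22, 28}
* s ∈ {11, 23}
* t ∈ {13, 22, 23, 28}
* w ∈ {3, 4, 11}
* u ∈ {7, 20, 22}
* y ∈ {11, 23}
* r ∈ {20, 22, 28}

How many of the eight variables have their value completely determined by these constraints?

s and y share exactly the 2 values {11, 23}; by pigeonhole those values go to them, so strike 11, 23 from t, w.
The 3 variables r, v, x are confined to {20, 22, 28}, which locks those values in; drop them from t, u.
t has just one choice, so t = 13.
u must be 7 (only option left).
Determined: t=13, u=7. The other variables each still have more than one consistent value. That makes 2.

2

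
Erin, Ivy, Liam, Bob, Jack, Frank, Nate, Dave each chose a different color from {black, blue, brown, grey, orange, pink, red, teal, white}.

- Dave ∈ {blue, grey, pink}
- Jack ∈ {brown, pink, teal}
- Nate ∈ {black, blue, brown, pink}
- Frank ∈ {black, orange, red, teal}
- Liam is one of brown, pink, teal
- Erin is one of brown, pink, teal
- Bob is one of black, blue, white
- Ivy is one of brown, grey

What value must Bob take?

Erin, Liam, Jack between them cover only {brown, pink, teal} — a naked triple. Remove those values from Ivy, Frank, Nate, Dave.
That leaves Ivy = grey. So Dave can't be grey.
Dave has just one choice, so Dave = blue. So Bob, Nate can't be blue.
Nate must be black (only option left). Eliminate black elsewhere: Bob, Frank.
So Bob = white.

white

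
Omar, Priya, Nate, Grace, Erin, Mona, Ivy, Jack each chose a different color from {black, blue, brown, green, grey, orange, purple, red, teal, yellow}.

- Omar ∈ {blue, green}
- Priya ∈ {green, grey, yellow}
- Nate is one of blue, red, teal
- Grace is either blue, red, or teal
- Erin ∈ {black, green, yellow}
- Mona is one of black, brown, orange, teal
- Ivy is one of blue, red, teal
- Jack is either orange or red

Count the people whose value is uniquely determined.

Nate, Grace, Ivy share exactly the 3 values {blue, red, teal}; by pigeonhole those values go to them, so strike blue, red, teal from Omar, Mona, Jack.
Omar has just one choice, so Omar = green. Strike green from Priya, Erin.
Jack has just one choice, so Jack = orange. Remove orange from Mona.
Determined: Omar=green, Jack=orange. The other people each still have more than one consistent value. That makes 2.

2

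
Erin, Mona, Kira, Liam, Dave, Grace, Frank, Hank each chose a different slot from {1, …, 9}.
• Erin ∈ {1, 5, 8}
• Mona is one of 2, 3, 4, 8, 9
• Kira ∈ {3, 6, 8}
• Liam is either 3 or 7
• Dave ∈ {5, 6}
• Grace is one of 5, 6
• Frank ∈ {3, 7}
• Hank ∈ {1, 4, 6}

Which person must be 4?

Hank

The 2 variables Liam and Frank are confined to {3, 7}, which locks those values in; drop them from Mona, Kira.
Dave and Grace between them cover only {5, 6} — a naked pair. Remove those values from Erin, Kira, Hank.
Kira has just one choice, so Kira = 8. Eliminate 8 elsewhere: Erin, Mona.
Erin has just one choice, so Erin = 1. Strike 1 from Hank.
So 4 goes to Hank.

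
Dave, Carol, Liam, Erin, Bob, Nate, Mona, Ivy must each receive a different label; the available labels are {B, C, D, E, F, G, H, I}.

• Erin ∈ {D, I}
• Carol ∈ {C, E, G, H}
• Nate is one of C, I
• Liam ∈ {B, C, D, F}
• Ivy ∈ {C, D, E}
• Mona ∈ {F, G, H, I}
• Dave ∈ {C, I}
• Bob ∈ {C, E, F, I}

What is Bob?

F

Among the 8 variables, B fits only Liam (and all 8 values in {B, C, D, E, F, G, H, I} must be used), so Liam = B.
Dave and Nate share exactly the 2 values {C, I}; by pigeonhole those values go to them, so strike C, I from Carol, Erin, Bob, Mona, Ivy.
That leaves Erin = D. Eliminate D elsewhere: Ivy.
Ivy must be E (only option left). So Carol, Bob can't be E.
So Bob = F.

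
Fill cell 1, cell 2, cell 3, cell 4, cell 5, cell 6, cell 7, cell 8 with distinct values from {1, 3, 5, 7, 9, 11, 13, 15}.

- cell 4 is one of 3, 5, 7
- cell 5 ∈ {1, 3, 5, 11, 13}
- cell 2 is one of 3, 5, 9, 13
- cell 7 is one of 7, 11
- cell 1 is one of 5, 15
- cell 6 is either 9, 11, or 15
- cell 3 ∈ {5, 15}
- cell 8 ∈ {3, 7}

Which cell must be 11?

cell 7

The 8 variables together cover exactly {1, 3, 5, 7, 9, 11, 13, 15} — 8 values for 8 variables — and 1 appears only in cell 5's list, so cell 5 = 1.
The 7 still-open variables together cover exactly {3, 5, 7, 9, 11, 13, 15} — 7 values for 7 variables — and 13 appears only in cell 2's list, so cell 2 = 13.
The 6 still-open variables draw from only 6 values {3, 5, 7, 9, 11, 15}, so each is used; only cell 6 can be 9, hence cell 6 = 9.
The 5 still-open variables together cover exactly {3, 5, 7, 11, 15} — 5 values for 5 variables — and 11 appears only in cell 7's list, so cell 7 = 11.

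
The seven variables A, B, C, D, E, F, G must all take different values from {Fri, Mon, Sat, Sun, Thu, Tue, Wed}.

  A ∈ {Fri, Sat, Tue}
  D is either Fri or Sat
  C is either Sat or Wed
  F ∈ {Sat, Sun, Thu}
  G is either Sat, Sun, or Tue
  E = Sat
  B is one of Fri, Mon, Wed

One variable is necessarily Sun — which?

E has just one choice, so E = Sat. Remove Sat from A, C, D, F, G.
C must be Wed (only option left). Strike Wed from B.
D's domain is down to {Fri}, so D = Fri. So A, B can't be Fri.
A's domain is down to {Tue}, so A = Tue. Remove Tue from G.
So Sun goes to G.

G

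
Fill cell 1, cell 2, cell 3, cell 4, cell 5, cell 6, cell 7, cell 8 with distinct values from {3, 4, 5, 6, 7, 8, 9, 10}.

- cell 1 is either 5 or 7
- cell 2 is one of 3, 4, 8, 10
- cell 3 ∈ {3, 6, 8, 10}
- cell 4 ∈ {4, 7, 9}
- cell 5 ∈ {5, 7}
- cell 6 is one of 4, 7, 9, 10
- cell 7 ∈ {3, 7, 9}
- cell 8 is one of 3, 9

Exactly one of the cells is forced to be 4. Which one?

cell 4

Among the 8 variables, 6 fits only cell 3 (and all 8 values in {3, 4, 5, 6, 7, 8, 9, 10} must be used), so cell 3 = 6.
Among the 7 still-open variables, 8 fits only cell 2 (and all 7 values in {3, 4, 5, 7, 8, 9, 10} must be used), so cell 2 = 8.
The 6 still-open variables together cover exactly {3, 4, 5, 7, 9, 10} — 6 values for 6 variables — and 10 appears only in cell 6's list, so cell 6 = 10.
Among the 5 still-open variables, 4 fits only cell 4 (and all 5 values in {3, 4, 5, 7, 9} must be used), so cell 4 = 4.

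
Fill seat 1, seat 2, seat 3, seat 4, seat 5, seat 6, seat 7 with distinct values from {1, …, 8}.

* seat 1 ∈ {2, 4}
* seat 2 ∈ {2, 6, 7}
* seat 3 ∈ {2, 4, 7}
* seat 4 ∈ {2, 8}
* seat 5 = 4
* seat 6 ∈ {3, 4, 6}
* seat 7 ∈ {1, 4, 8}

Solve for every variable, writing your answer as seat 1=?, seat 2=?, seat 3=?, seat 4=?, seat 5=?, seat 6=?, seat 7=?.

seat 5's domain is down to {4}, so seat 5 = 4. So seat 1, seat 3, seat 6, seat 7 can't be 4.
That leaves seat 1 = 2. Strike 2 from seat 2, seat 3, seat 4.
seat 3 must be 7 (only option left). Eliminate 7 elsewhere: seat 2.
seat 4 must be 8 (only option left). So seat 7 can't be 8.
That leaves seat 7 = 1.
seat 2's domain is down to {6}, so seat 2 = 6. Strike 6 from seat 6.
seat 6's domain is down to {3}, so seat 6 = 3.

seat 1=2, seat 2=6, seat 3=7, seat 4=8, seat 5=4, seat 6=3, seat 7=1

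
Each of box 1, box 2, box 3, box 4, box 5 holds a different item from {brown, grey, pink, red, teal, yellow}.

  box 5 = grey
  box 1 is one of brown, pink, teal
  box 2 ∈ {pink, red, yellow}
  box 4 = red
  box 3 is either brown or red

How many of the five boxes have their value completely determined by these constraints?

box 4's domain is down to {red}, so box 4 = red. Strike red from box 2, box 3.
box 5 must be grey (only option left).
box 3 has just one choice, so box 3 = brown. Eliminate brown elsewhere: box 1.
Determined: box 3=brown, box 4=red, box 5=grey. The other boxes each still have more than one consistent value. That makes 3.

3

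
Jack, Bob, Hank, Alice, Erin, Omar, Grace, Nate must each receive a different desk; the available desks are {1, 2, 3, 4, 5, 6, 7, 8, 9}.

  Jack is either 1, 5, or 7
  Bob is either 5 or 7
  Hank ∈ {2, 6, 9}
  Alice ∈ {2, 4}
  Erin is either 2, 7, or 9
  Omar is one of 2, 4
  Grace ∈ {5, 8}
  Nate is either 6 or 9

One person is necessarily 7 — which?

Erin

The 8 variables draw from only 8 values {1, 2, 4, 5, 6, 7, 8, 9}, so each is used; only Jack can be 1, hence Jack = 1.
Among the 7 still-open variables, 8 fits only Grace (and all 7 values in {2, 4, 5, 6, 7, 8, 9} must be used), so Grace = 8.
The 6 still-open variables together cover exactly {2, 4, 5, 6, 7, 9} — 6 values for 6 variables — and 5 appears only in Bob's list, so Bob = 5.
Among the 5 still-open variables, 7 fits only Erin (and all 5 values in {2, 4, 6, 7, 9} must be used), so Erin = 7.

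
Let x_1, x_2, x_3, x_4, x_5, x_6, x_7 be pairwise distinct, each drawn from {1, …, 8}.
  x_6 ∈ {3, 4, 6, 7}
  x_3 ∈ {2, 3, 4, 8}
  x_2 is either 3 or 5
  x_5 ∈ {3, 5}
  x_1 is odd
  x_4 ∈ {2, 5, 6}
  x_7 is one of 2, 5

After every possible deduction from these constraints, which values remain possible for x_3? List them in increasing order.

4, 8

x_2 and x_5 share exactly the 2 values {3, 5}; by pigeonhole those values go to them, so strike 3, 5 from x_1, x_3, x_4, x_6, x_7.
x_7 must be 2 (only option left). Eliminate 2 elsewhere: x_3, x_4.
x_4's domain is down to {6}, so x_4 = 6. Remove 6 from x_6.
No further eliminations apply; x_3 can still be any of 4, 8.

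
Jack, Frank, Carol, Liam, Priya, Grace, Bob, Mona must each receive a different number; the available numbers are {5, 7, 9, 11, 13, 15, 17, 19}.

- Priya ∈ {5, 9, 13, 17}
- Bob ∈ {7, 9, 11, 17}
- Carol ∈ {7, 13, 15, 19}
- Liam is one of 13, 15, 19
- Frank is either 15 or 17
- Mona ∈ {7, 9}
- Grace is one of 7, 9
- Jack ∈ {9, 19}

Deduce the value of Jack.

19

The 8 variables draw from only 8 values {5, 7, 9, 11, 13, 15, 17, 19}, so each is used; only Priya can be 5, hence Priya = 5.
The 7 still-open variables together cover exactly {7, 9, 11, 13, 15, 17, 19} — 7 values for 7 variables — and 11 appears only in Bob's list, so Bob = 11.
The 6 still-open variables together cover exactly {7, 9, 13, 15, 17, 19} — 6 values for 6 variables — and 17 appears only in Frank's list, so Frank = 17.
Grace and Mona between them cover only {7, 9} — a naked pair. Remove those values from Jack, Carol.
So Jack = 19.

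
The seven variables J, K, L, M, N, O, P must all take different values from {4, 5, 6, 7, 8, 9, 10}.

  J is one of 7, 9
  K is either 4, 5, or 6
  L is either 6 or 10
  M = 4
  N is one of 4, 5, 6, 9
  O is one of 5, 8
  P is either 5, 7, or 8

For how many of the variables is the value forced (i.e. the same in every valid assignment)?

M must be 4 (only option left). So K, N can't be 4.
The 6 still-open variables draw from only 6 values {5, 6, 7, 8, 9, 10}, so each is used; only L can be 10, hence L = 10.
Determined: L=10, M=4. The other variables each still have more than one consistent value. That makes 2.

2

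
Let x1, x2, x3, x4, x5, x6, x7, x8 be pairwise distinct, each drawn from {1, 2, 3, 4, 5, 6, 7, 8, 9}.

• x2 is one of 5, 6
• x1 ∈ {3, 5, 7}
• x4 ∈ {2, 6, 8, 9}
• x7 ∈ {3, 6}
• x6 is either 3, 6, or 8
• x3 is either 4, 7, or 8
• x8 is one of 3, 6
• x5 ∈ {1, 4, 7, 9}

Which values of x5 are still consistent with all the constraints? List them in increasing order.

x7 and x8 share exactly the 2 values {3, 6}; by pigeonhole those values go to them, so strike 3, 6 from x1, x2, x4, x6.
x2 has just one choice, so x2 = 5. Eliminate 5 elsewhere: x1.
That leaves x6 = 8. Remove 8 from x3, x4.
x1 has just one choice, so x1 = 7. Eliminate 7 elsewhere: x3, x5.
x3 has just one choice, so x3 = 4. Strike 4 from x5.
No further eliminations apply; x5 can still be any of 1, 9.

1, 9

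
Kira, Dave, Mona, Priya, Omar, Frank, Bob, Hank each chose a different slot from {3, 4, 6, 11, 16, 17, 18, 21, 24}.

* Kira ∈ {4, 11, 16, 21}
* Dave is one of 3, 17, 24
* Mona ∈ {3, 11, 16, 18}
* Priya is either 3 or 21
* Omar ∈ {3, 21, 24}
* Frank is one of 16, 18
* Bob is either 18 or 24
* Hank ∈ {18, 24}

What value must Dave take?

17

The 8 variables together cover exactly {3, 4, 11, 16, 17, 18, 21, 24} — 8 values for 8 variables — and 4 appears only in Kira's list, so Kira = 4.
Among the 7 still-open variables, 11 fits only Mona (and all 7 values in {3, 11, 16, 17, 18, 21, 24} must be used), so Mona = 11.
The 6 still-open variables together cover exactly {3, 16, 17, 18, 21, 24} — 6 values for 6 variables — and 16 appears only in Frank's list, so Frank = 16.
The 5 still-open variables draw from only 5 values {3, 17, 18, 21, 24}, so each is used; only Dave can be 17, hence Dave = 17.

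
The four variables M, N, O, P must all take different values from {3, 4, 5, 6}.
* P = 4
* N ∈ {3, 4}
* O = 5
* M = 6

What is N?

M has just one choice, so M = 6.
O must be 5 (only option left).
P must be 4 (only option left). So N can't be 4.
So N = 3.

3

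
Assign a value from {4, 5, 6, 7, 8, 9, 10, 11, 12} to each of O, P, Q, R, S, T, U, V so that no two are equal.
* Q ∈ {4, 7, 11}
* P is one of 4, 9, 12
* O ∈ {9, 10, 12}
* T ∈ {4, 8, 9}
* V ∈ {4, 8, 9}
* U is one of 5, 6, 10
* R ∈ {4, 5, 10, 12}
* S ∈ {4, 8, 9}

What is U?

S, T, V between them cover only {4, 8, 9} — a naked triple. Remove those values from O, P, Q, R.
P's domain is down to {12}, so P = 12. So O, R can't be 12.
O must be 10 (only option left). Eliminate 10 elsewhere: R, U.
R has just one choice, so R = 5. Eliminate 5 elsewhere: U.
So U = 6.

6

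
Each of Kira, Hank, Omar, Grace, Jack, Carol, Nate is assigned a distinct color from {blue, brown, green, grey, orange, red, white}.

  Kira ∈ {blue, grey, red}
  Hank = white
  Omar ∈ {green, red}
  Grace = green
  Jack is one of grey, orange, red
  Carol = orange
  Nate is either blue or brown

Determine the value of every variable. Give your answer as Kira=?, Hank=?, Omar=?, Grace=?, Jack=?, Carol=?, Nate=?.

Hank's domain is down to {white}, so Hank = white.
Grace's domain is down to {green}, so Grace = green. Strike green from Omar.
Carol must be orange (only option left). Eliminate orange elsewhere: Jack.
That leaves Omar = red. Strike red from Kira, Jack.
Jack's domain is down to {grey}, so Jack = grey. Eliminate grey elsewhere: Kira.
Kira has just one choice, so Kira = blue. So Nate can't be blue.
Nate's domain is down to {brown}, so Nate = brown.

Kira=blue, Hank=white, Omar=red, Grace=green, Jack=grey, Carol=orange, Nate=brown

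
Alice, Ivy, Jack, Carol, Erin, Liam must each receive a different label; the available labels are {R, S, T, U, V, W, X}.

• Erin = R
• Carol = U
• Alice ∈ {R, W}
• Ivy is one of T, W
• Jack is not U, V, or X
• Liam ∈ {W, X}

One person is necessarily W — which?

Alice

Carol must be U (only option left).
That leaves Erin = R. Strike R from Alice, Jack.
So W goes to Alice.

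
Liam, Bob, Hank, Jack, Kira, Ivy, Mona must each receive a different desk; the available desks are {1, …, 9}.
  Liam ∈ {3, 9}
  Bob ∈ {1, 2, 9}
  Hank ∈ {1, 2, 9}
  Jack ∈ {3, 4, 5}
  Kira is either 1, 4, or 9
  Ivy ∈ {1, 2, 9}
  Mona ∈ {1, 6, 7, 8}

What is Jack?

The 3 variables Bob, Hank, Ivy are confined to {1, 2, 9}, which locks those values in; drop them from Liam, Kira, Mona.
That leaves Liam = 3. Eliminate 3 elsewhere: Jack.
That leaves Kira = 4. Remove 4 from Jack.
So Jack = 5.

5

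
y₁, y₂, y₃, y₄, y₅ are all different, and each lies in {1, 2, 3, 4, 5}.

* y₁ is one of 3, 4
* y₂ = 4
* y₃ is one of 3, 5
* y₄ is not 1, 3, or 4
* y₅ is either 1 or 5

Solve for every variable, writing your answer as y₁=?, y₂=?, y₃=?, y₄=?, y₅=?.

y₁=3, y₂=4, y₃=5, y₄=2, y₅=1

y₂ has just one choice, so y₂ = 4. So y₁ can't be 4.
y₁'s domain is down to {3}, so y₁ = 3. Eliminate 3 elsewhere: y₃.
y₃'s domain is down to {5}, so y₃ = 5. Eliminate 5 elsewhere: y₄, y₅.
y₄ has just one choice, so y₄ = 2.
y₅ has just one choice, so y₅ = 1.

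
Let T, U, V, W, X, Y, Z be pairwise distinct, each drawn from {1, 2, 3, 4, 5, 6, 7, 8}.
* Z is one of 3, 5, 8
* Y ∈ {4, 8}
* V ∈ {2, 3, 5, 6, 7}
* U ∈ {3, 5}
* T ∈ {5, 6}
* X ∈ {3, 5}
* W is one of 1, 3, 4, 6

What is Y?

4

U and X between them cover only {3, 5} — a naked pair. Remove those values from T, V, W, Z.
T must be 6 (only option left). So V, W can't be 6.
Z has just one choice, so Z = 8. Strike 8 from Y.
So Y = 4.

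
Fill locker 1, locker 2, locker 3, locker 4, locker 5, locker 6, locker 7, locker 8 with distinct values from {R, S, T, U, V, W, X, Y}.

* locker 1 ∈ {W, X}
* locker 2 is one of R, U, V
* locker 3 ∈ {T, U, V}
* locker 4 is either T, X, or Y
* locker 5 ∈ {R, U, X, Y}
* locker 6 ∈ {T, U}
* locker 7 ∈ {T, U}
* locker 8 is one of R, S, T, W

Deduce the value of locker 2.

The 8 variables draw from only 8 values {R, S, T, U, V, W, X, Y}, so each is used; only locker 8 can be S, hence locker 8 = S.
The 7 still-open variables together cover exactly {R, T, U, V, W, X, Y} — 7 values for 7 variables — and W appears only in locker 1's list, so locker 1 = W.
The 2 variables locker 6 and locker 7 are confined to {T, U}, which locks those values in; drop them from locker 2, locker 3, locker 4, locker 5.
locker 3 must be V (only option left). Remove V from locker 2.
So locker 2 = R.

R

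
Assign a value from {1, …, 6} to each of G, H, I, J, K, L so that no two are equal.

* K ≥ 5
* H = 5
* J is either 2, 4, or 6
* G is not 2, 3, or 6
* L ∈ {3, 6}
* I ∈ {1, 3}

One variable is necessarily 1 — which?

H has just one choice, so H = 5. So G, K can't be 5.
That leaves K = 6. Eliminate 6 elsewhere: J, L.
L has just one choice, so L = 3. So I can't be 3.
So 1 goes to I.

I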